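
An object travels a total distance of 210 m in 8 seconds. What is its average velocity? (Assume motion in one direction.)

v_avg = Δd / Δt = 210 / 8 = 26.25 m/s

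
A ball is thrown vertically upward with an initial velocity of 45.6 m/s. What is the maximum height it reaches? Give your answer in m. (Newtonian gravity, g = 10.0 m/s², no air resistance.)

h_max = v₀² / (2g) = 45.6² / (2 × 10.0) = 2079.36 / 20.0 = 104.0 m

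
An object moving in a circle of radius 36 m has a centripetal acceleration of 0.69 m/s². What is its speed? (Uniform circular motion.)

v = √(a_c × r) = √(0.69 × 36) = 4.98 m/s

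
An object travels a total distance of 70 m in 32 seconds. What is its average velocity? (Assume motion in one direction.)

v_avg = Δd / Δt = 70 / 32 = 2.19 m/s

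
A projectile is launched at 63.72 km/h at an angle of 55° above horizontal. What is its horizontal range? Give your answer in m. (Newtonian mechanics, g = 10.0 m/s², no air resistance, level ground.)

v₀ = 63.72 km/h × 0.2777777777777778 = 17.7 m/s
R = v₀² × sin(2θ) / g = 17.7² × sin(2 × 55°) / 10.0 = 313.29 × 0.939693 / 10.0 = 29.44 m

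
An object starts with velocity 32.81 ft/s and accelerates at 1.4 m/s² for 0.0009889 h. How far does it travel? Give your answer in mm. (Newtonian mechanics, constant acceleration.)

v₀ = 32.81 ft/s × 0.3048 = 10.0005 m/s
t = 0.0009889 h × 3600.0 = 3.56004 s
d = v₀ × t + ½ × a × t² = 10.0005 × 3.56004 + 0.5 × 1.4 × 3.56004² = 44.4739 m
d = 44.4739 m / 0.001 = 44470 mm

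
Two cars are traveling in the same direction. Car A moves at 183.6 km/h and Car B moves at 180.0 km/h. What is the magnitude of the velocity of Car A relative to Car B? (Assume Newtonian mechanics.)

v_rel = |v_A - v_B| = |183.6 - 180.0| = 3.6 km/h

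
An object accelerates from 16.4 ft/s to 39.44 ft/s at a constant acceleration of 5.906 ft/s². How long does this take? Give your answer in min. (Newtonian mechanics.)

v₀ = 16.4 ft/s × 0.3048 = 4.99872 m/s
v = 39.44 ft/s × 0.3048 = 12.0213 m/s
a = 5.906 ft/s² × 0.3048 = 1.80015 m/s²
t = (v - v₀) / a = (12.0213 - 4.99872) / 1.80015 = 3.90111 s
t = 3.90111 s / 60.0 = 0.06502 min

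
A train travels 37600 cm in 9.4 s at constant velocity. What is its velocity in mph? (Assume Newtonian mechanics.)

d = 37600 cm × 0.01 = 376.0 m
v = d / t = 376.0 / 9.4 = 40.0 m/s
v = 40.0 m/s / 0.44704 = 89.48 mph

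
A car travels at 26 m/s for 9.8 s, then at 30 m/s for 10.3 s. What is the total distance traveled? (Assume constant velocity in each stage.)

d₁ = v₁t₁ = 26 × 9.8 = 254.8 m
d₂ = v₂t₂ = 30 × 10.3 = 309.0 m
d_total = 254.8 + 309.0 = 563.8 m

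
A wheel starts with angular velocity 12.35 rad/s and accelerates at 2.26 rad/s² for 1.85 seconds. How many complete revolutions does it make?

θ = ω₀t + ½αt² = 12.35×1.85 + ½×2.26×1.85² = 26.714925 rad
Total revolutions = θ/(2π) = 26.714925/(2π) = 4.25
Complete revolutions = ⌊4.25⌋ = 4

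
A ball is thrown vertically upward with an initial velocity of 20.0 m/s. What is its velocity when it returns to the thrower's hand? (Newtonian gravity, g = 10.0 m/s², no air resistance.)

By conservation of energy (no air resistance), the ball returns to the throw height with the same speed as launch, but directed downward.
|v_ground| = v₀ = 20.0 m/s
v_ground = 20.0 m/s (downward)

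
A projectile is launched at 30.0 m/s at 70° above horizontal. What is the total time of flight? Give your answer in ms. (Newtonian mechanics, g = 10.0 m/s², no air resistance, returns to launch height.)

T = 2 × v₀ × sin(θ) / g = 2 × 30.0 × sin(70°) / 10.0 = 2 × 30.0 × 0.939693 / 10.0 = 5.63816 s
T = 5.63816 s / 0.001 = 5638 ms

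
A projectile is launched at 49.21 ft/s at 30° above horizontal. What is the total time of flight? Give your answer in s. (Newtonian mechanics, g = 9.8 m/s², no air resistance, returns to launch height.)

v₀ = 49.21 ft/s × 0.3048 = 14.9992 m/s
T = 2 × v₀ × sin(θ) / g = 2 × 14.9992 × sin(30°) / 9.8 = 2 × 14.9992 × 0.5 / 9.8 = 1.531 s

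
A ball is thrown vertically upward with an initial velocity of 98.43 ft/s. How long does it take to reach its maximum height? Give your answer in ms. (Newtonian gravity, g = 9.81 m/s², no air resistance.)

v₀ = 98.43 ft/s × 0.3048 = 30.0015 m/s
t_up = v₀ / g = 30.0015 / 9.81 = 3.05826 s
t_up = 3.05826 s / 0.001 = 3058 ms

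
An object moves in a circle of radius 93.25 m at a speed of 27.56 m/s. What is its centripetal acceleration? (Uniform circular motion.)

a_c = v²/r = 27.56²/93.25 = 759.5536/93.25 = 8.15 m/s²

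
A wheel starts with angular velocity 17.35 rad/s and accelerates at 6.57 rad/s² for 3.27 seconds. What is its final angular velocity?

ω = ω₀ + αt = 17.35 + 6.57 × 3.27 = 38.83 rad/s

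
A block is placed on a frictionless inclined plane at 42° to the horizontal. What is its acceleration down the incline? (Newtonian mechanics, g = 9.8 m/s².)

a = g sin(θ) = 9.8 × sin(42°) = 9.8 × 0.6691 = 6.56 m/s²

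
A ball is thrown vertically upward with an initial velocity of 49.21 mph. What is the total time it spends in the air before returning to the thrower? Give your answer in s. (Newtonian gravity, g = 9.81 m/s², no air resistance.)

v₀ = 49.21 mph × 0.44704 = 21.9988 m/s
t_total = 2 × v₀ / g = 2 × 21.9988 / 9.81 = 4.485 s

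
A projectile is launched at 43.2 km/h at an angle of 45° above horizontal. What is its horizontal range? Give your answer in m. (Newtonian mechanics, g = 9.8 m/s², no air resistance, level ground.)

v₀ = 43.2 km/h × 0.2777777777777778 = 12.0 m/s
R = v₀² × sin(2θ) / g = 12.0² × sin(2 × 45°) / 9.8 = 144.0 × 1.0 / 9.8 = 14.69 m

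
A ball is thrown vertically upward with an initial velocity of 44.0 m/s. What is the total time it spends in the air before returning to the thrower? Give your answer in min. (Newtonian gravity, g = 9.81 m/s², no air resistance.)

t_total = 2 × v₀ / g = 2 × 44.0 / 9.81 = 8.97044 s
t_total = 8.97044 s / 60.0 = 0.1495 min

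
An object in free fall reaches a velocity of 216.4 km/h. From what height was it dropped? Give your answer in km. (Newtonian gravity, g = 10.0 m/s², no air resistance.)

v = 216.4 km/h × 0.2777777777777778 = 60.1111 m/s
h = v² / (2g) = 60.1111² / (2 × 10.0) = 180.667 m
h = 180.667 m / 1000.0 = 0.1807 km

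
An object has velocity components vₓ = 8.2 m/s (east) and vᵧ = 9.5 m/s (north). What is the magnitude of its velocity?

|v| = √(vₓ² + vᵧ²) = √(8.2² + 9.5²) = √(157.49) = 12.55 m/s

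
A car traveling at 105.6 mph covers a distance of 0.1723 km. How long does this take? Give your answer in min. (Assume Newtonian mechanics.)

d = 0.1723 km × 1000.0 = 172.3 m
v = 105.6 mph × 0.44704 = 47.2074 m/s
t = d / v = 172.3 / 47.2074 = 3.64985 s
t = 3.64985 s / 60.0 = 0.06083 min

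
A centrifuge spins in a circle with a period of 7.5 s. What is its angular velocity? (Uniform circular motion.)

ω = 2π/T = 2π/7.5 = 0.8378 rad/s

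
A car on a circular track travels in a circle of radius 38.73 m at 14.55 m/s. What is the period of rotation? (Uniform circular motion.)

T = 2πr/v = 2π×38.73/14.55 = 16.72 s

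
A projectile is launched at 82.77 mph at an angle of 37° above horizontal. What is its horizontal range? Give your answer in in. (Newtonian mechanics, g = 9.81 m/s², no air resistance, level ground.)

v₀ = 82.77 mph × 0.44704 = 37.0015 m/s
R = v₀² × sin(2θ) / g = 37.0015² × sin(2 × 37°) / 9.81 = 1369.11 × 0.961262 / 9.81 = 134.156 m
R = 134.156 m / 0.0254 = 5282 in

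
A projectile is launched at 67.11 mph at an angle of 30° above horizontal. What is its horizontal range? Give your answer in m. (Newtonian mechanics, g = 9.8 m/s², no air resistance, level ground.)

v₀ = 67.11 mph × 0.44704 = 30.0009 m/s
R = v₀² × sin(2θ) / g = 30.0009² × sin(2 × 30°) / 9.8 = 900.054 × 0.866025 / 9.8 = 79.54 m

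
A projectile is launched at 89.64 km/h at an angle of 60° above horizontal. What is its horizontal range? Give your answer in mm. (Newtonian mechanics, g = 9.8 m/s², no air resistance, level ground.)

v₀ = 89.64 km/h × 0.2777777777777778 = 24.9 m/s
R = v₀² × sin(2θ) / g = 24.9² × sin(2 × 60°) / 9.8 = 620.01 × 0.866025 / 9.8 = 54.7902 m
R = 54.7902 m / 0.001 = 54790 mm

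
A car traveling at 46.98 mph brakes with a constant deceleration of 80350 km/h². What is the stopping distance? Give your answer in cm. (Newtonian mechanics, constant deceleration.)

v₀ = 46.98 mph × 0.44704 = 21.0019 m/s
a = 80350 km/h² × 7.716049382716049e-05 = 6.19985 m/s²
d = v₀² / (2a) = 21.0019² / (2 × 6.19985) = 441.08 / 12.3997 = 35.5718 m
d = 35.5718 m / 0.01 = 3557 cm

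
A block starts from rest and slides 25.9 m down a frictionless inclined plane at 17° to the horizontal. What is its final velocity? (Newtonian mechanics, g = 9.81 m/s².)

a = g sin(θ) = 9.81 × sin(17°) = 2.8682 m/s²
v = √(2ad) = √(2 × 2.8682 × 25.9) = 12.19 m/s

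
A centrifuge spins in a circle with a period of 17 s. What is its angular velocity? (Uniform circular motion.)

ω = 2π/T = 2π/17 = 0.3696 rad/s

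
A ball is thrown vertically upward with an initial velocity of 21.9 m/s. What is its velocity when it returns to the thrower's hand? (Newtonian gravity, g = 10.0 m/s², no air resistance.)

By conservation of energy (no air resistance), the ball returns to the throw height with the same speed as launch, but directed downward.
|v_ground| = v₀ = 21.9 m/s
v_ground = 21.9 m/s (downward)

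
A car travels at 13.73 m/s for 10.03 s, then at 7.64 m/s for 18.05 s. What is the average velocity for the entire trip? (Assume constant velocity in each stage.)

d₁ = v₁t₁ = 13.73 × 10.03 = 137.7119 m
d₂ = v₂t₂ = 7.64 × 18.05 = 137.902 m
d_total = 275.6139 m, t_total = 28.08 s
v_avg = d_total/t_total = 275.6139/28.08 = 9.82 m/s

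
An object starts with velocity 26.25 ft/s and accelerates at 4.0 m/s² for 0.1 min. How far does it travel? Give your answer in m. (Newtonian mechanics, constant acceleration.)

v₀ = 26.25 ft/s × 0.3048 = 8.001 m/s
t = 0.1 min × 60.0 = 6.0 s
d = v₀ × t + ½ × a × t² = 8.001 × 6.0 + 0.5 × 4.0 × 6.0² = 120.0 m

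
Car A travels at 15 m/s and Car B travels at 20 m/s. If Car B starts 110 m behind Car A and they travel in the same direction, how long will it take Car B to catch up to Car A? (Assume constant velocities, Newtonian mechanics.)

Relative speed: v_rel = 20 - 15 = 5 m/s
Time to catch: t = d₀/v_rel = 110/5 = 22.0 s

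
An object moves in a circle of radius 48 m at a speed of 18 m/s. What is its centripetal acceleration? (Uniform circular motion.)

a_c = v²/r = 18²/48 = 324/48 = 6.75 m/s²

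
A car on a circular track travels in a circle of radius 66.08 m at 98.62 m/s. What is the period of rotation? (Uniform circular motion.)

T = 2πr/v = 2π×66.08/98.62 = 4.21 s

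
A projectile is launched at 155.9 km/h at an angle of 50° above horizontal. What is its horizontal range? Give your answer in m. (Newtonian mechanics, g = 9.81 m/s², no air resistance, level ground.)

v₀ = 155.9 km/h × 0.2777777777777778 = 43.3056 m/s
R = v₀² × sin(2θ) / g = 43.3056² × sin(2 × 50°) / 9.81 = 1875.37 × 0.984808 / 9.81 = 188.3 m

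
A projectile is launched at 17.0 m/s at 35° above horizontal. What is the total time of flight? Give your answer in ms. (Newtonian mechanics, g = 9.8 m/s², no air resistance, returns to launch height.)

T = 2 × v₀ × sin(θ) / g = 2 × 17.0 × sin(35°) / 9.8 = 2 × 17.0 × 0.573576 / 9.8 = 1.98996 s
T = 1.98996 s / 0.001 = 1990 ms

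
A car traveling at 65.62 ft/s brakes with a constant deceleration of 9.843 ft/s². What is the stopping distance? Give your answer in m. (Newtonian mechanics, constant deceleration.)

v₀ = 65.62 ft/s × 0.3048 = 20.001 m/s
a = 9.843 ft/s² × 0.3048 = 3.00015 m/s²
d = v₀² / (2a) = 20.001² / (2 × 3.00015) = 400.04 / 6.0003 = 66.67 m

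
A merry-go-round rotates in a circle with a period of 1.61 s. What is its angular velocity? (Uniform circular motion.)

ω = 2π/T = 2π/1.61 = 3.9026 rad/s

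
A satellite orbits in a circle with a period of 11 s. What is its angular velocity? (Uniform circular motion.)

ω = 2π/T = 2π/11 = 0.5712 rad/s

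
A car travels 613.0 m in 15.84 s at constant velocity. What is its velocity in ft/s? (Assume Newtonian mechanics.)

v = d / t = 613.0 / 15.84 = 38.6995 m/s
v = 38.6995 m/s / 0.3048 = 127.0 ft/s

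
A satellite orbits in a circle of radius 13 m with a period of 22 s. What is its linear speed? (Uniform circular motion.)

v = 2πr/T = 2π×13/22 = 3.71 m/s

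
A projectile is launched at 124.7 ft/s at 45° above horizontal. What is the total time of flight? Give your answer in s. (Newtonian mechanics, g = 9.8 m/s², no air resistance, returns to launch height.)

v₀ = 124.7 ft/s × 0.3048 = 38.0086 m/s
T = 2 × v₀ × sin(θ) / g = 2 × 38.0086 × sin(45°) / 9.8 = 2 × 38.0086 × 0.707107 / 9.8 = 5.485 s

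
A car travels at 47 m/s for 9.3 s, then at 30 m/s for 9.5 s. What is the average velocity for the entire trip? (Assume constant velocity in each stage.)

d₁ = v₁t₁ = 47 × 9.3 = 437.1 m
d₂ = v₂t₂ = 30 × 9.5 = 285.0 m
d_total = 722.1 m, t_total = 18.8 s
v_avg = d_total/t_total = 722.1/18.8 = 38.41 m/s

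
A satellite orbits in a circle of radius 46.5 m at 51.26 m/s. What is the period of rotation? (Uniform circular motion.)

T = 2πr/v = 2π×46.5/51.26 = 5.7 s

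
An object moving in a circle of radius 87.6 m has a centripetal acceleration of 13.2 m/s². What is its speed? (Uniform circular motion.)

v = √(a_c × r) = √(13.2 × 87.6) = 34.0 m/s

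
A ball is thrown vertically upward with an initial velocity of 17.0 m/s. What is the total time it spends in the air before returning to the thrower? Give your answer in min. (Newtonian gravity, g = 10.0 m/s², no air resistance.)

t_total = 2 × v₀ / g = 2 × 17.0 / 10.0 = 3.4 s
t_total = 3.4 s / 60.0 = 0.05667 min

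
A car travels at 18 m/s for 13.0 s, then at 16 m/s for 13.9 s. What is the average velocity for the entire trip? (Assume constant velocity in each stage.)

d₁ = v₁t₁ = 18 × 13.0 = 234.0 m
d₂ = v₂t₂ = 16 × 13.9 = 222.4 m
d_total = 456.4 m, t_total = 26.9 s
v_avg = d_total/t_total = 456.4/26.9 = 16.97 m/s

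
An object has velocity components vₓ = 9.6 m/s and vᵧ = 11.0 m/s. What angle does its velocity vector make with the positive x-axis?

θ = arctan(vᵧ/vₓ) = arctan(11.0/9.6) = 48.89°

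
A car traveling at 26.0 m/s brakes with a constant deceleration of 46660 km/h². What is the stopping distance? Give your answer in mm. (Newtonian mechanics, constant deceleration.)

a = 46660 km/h² × 7.716049382716049e-05 = 3.60031 m/s²
d = v₀² / (2a) = 26.0² / (2 × 3.60031) = 676.0 / 7.20062 = 93.8808 m
d = 93.8808 m / 0.001 = 93880 mm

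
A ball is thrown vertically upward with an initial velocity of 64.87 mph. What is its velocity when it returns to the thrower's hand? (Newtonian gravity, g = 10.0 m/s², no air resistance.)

By conservation of energy (no air resistance), the ball returns to the throw height with the same speed as launch, but directed downward.
|v_ground| = v₀ = 64.87 mph
v_ground = 64.87 mph (downward)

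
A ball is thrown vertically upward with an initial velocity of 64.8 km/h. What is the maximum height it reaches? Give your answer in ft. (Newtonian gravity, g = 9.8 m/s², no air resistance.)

v₀ = 64.8 km/h × 0.2777777777777778 = 18.0 m/s
h_max = v₀² / (2g) = 18.0² / (2 × 9.8) = 324.0 / 19.6 = 16.5306 m
h_max = 16.5306 m / 0.3048 = 54.23 ft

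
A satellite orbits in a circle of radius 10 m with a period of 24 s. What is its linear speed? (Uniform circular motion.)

v = 2πr/T = 2π×10/24 = 2.62 m/s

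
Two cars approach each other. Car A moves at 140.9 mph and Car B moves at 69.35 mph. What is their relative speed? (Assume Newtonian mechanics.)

v_rel = v_A + v_B = 140.9 + 69.35 = 210.25 mph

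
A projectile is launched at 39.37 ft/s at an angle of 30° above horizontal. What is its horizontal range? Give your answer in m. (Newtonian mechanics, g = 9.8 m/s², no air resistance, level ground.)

v₀ = 39.37 ft/s × 0.3048 = 12.0 m/s
R = v₀² × sin(2θ) / g = 12.0² × sin(2 × 30°) / 9.8 = 144.0 × 0.866025 / 9.8 = 12.73 m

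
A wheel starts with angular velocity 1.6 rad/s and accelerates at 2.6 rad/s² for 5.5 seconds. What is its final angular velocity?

ω = ω₀ + αt = 1.6 + 2.6 × 5.5 = 15.9 rad/s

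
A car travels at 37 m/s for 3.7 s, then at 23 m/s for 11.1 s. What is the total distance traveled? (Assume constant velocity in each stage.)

d₁ = v₁t₁ = 37 × 3.7 = 136.9 m
d₂ = v₂t₂ = 23 × 11.1 = 255.3 m
d_total = 136.9 + 255.3 = 392.2 m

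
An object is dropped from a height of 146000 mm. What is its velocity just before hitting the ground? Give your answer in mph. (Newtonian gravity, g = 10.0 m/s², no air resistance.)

h = 146000 mm × 0.001 = 146.0 m
v = √(2gh) = √(2 × 10.0 × 146.0) = 54.037 m/s
v = 54.037 m/s / 0.44704 = 120.9 mph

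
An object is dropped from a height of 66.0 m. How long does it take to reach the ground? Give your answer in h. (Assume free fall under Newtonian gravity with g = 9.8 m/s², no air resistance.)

t = √(2h/g) = √(2 × 66.0 / 9.8) = 3.67007 s
t = 3.67007 s / 3600.0 = 0.001019 h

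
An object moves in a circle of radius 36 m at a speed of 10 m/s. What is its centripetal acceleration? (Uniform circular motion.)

a_c = v²/r = 10²/36 = 100/36 = 2.78 m/s²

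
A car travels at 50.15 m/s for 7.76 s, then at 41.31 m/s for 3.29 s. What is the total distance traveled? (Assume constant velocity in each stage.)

d₁ = v₁t₁ = 50.15 × 7.76 = 389.164 m
d₂ = v₂t₂ = 41.31 × 3.29 = 135.9099 m
d_total = 389.164 + 135.9099 = 525.07 m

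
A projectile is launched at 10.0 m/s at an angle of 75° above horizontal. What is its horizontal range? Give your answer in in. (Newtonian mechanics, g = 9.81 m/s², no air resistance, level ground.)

R = v₀² × sin(2θ) / g = 10.0² × sin(2 × 75°) / 9.81 = 100.0 × 0.5 / 9.81 = 5.09684 m
R = 5.09684 m / 0.0254 = 200.7 in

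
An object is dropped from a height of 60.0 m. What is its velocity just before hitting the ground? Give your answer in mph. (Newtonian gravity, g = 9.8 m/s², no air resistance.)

v = √(2gh) = √(2 × 9.8 × 60.0) = 34.2929 m/s
v = 34.2929 m/s / 0.44704 = 76.71 mph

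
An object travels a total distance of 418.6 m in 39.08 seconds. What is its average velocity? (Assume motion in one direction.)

v_avg = Δd / Δt = 418.6 / 39.08 = 10.71 m/s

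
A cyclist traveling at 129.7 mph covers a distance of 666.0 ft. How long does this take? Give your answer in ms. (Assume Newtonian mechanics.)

d = 666.0 ft × 0.3048 = 202.997 m
v = 129.7 mph × 0.44704 = 57.9811 m/s
t = d / v = 202.997 / 57.9811 = 3.50109 s
t = 3.50109 s / 0.001 = 3501 ms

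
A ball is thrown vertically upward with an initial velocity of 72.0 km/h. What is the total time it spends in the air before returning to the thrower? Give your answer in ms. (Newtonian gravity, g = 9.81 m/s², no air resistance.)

v₀ = 72.0 km/h × 0.2777777777777778 = 20.0 m/s
t_total = 2 × v₀ / g = 2 × 20.0 / 9.81 = 4.07747 s
t_total = 4.07747 s / 0.001 = 4077 ms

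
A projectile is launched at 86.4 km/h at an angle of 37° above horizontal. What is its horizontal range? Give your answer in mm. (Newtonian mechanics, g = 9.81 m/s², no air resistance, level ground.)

v₀ = 86.4 km/h × 0.2777777777777778 = 24.0 m/s
R = v₀² × sin(2θ) / g = 24.0² × sin(2 × 37°) / 9.81 = 576.0 × 0.961262 / 9.81 = 56.4411 m
R = 56.4411 m / 0.001 = 56440 mm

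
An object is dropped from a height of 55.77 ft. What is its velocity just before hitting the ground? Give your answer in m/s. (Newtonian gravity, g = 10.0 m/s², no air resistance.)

h = 55.77 ft × 0.3048 = 16.9987 m
v = √(2gh) = √(2 × 10.0 × 16.9987) = 18.44 m/s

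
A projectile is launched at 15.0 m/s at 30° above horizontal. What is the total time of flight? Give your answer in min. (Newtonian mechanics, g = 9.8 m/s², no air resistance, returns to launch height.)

T = 2 × v₀ × sin(θ) / g = 2 × 15.0 × sin(30°) / 9.8 = 2 × 15.0 × 0.5 / 9.8 = 1.53061 s
T = 1.53061 s / 60.0 = 0.02551 min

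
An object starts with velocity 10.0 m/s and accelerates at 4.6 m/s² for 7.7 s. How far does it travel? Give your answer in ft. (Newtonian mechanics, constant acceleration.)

d = v₀ × t + ½ × a × t² = 10.0 × 7.7 + 0.5 × 4.6 × 7.7² = 213.367 m
d = 213.367 m / 0.3048 = 700.0 ft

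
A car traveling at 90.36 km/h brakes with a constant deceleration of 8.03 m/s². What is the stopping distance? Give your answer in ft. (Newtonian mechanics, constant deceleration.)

v₀ = 90.36 km/h × 0.2777777777777778 = 25.1 m/s
d = v₀² / (2a) = 25.1² / (2 × 8.03) = 630.01 / 16.06 = 39.2285 m
d = 39.2285 m / 0.3048 = 128.7 ft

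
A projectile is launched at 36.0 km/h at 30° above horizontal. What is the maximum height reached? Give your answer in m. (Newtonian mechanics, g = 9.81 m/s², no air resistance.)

v₀ = 36.0 km/h × 0.2777777777777778 = 10.0 m/s
H = v₀² × sin²(θ) / (2g) = 10.0² × sin(30°)² / (2 × 9.81) = 100.0 × 0.25 / 19.62 = 1.274 m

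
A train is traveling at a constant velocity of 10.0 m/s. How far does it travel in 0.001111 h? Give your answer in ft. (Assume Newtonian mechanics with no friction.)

t = 0.001111 h × 3600.0 = 3.9996 s
d = v × t = 10.0 × 3.9996 = 39.996 m
d = 39.996 m / 0.3048 = 131.2 ft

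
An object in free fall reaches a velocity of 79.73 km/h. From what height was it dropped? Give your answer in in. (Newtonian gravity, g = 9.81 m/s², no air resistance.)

v = 79.73 km/h × 0.2777777777777778 = 22.14722 m/s
h = v² / (2g) = 22.14722² / (2 × 9.81) = 24.99997 m
h = 24.99997 m / 0.0254 = 984.3 in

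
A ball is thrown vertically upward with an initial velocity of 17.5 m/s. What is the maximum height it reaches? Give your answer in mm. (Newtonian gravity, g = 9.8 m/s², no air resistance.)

h_max = v₀² / (2g) = 17.5² / (2 × 9.8) = 306.25 / 19.6 = 15.625 m
h_max = 15.625 m / 0.001 = 15620 mm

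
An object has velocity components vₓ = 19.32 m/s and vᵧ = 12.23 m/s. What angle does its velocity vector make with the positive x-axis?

θ = arctan(vᵧ/vₓ) = arctan(12.23/19.32) = 32.33°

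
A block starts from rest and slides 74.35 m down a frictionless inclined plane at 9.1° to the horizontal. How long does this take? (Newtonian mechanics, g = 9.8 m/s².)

a = g sin(θ) = 9.8 × sin(9.1°) = 1.5499 m/s²
t = √(2d/a) = √(2 × 74.35 / 1.5499) = 9.79 s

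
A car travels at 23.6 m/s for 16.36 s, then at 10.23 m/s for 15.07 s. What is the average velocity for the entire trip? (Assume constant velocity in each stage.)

d₁ = v₁t₁ = 23.6 × 16.36 = 386.096 m
d₂ = v₂t₂ = 10.23 × 15.07 = 154.1661 m
d_total = 540.2621 m, t_total = 31.43 s
v_avg = d_total/t_total = 540.2621/31.43 = 17.19 m/s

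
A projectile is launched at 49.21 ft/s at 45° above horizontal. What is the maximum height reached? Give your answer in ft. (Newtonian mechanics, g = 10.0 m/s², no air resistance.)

v₀ = 49.21 ft/s × 0.3048 = 14.9992 m/s
H = v₀² × sin²(θ) / (2g) = 14.9992² × sin(45°)² / (2 × 10.0) = 224.976 × 0.5 / 20.0 = 5.6244 m
H = 5.6244 m / 0.3048 = 18.45 ft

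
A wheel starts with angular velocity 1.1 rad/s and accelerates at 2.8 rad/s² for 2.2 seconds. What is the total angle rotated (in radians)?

θ = ω₀t + ½αt² = 1.1×2.2 + ½×2.8×2.2² = 9.2 rad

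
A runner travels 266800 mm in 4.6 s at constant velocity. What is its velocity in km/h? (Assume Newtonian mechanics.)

d = 266800 mm × 0.001 = 266.8 m
v = d / t = 266.8 / 4.6 = 58.0 m/s
v = 58.0 m/s / 0.2777777777777778 = 208.8 km/h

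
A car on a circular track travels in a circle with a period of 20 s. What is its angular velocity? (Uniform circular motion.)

ω = 2π/T = 2π/20 = 0.3142 rad/s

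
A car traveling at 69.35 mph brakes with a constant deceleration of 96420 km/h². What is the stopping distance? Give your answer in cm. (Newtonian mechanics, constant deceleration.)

v₀ = 69.35 mph × 0.44704 = 31.0022 m/s
a = 96420 km/h² × 7.716049382716049e-05 = 7.43981 m/s²
d = v₀² / (2a) = 31.0022² / (2 × 7.43981) = 961.136 / 14.8796 = 64.5942 m
d = 64.5942 m / 0.01 = 6459 cm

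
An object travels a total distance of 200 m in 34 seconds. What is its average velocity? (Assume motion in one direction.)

v_avg = Δd / Δt = 200 / 34 = 5.88 m/s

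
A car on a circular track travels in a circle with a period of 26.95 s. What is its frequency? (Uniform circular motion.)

f = 1/T = 1/26.95 = 0.0371 Hz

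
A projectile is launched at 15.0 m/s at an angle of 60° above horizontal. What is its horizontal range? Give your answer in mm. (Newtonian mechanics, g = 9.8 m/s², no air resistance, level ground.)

R = v₀² × sin(2θ) / g = 15.0² × sin(2 × 60°) / 9.8 = 225.0 × 0.866025 / 9.8 = 19.8832 m
R = 19.8832 m / 0.001 = 19880 mm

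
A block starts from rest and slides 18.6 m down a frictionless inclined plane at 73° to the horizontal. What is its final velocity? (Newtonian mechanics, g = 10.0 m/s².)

a = g sin(θ) = 10.0 × sin(73°) = 9.563 m/s²
v = √(2ad) = √(2 × 9.563 × 18.6) = 18.86 m/s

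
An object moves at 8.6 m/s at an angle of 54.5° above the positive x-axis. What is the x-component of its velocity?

vₓ = v cos(θ) = 8.6 × cos(54.5°) = 4.99 m/s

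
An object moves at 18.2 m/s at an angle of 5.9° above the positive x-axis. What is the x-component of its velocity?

vₓ = v cos(θ) = 18.2 × cos(5.9°) = 18.1 m/s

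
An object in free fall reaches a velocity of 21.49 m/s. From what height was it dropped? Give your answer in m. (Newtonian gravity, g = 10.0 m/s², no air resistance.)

h = v² / (2g) = 21.49² / (2 × 10.0) = 23.09 m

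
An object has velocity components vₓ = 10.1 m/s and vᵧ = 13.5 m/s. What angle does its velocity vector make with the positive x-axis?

θ = arctan(vᵧ/vₓ) = arctan(13.5/10.1) = 53.2°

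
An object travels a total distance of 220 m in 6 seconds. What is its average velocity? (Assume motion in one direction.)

v_avg = Δd / Δt = 220 / 6 = 36.67 m/s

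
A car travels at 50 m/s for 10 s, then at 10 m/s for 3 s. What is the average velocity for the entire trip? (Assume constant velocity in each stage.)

d₁ = v₁t₁ = 50 × 10 = 500 m
d₂ = v₂t₂ = 10 × 3 = 30 m
d_total = 530 m, t_total = 13 s
v_avg = d_total/t_total = 530/13 = 40.77 m/s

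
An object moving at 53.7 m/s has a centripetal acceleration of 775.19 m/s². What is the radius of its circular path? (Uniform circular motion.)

r = v²/a_c = 53.7²/775.19 = 3.72 m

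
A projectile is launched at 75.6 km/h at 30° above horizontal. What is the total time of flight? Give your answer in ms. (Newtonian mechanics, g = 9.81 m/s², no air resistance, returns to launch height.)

v₀ = 75.6 km/h × 0.2777777777777778 = 21.0 m/s
T = 2 × v₀ × sin(θ) / g = 2 × 21.0 × sin(30°) / 9.81 = 2 × 21.0 × 0.5 / 9.81 = 2.14067 s
T = 2.14067 s / 0.001 = 2141 ms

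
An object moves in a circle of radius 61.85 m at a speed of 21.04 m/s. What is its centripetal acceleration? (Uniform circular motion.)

a_c = v²/r = 21.04²/61.85 = 442.6816/61.85 = 7.16 m/s²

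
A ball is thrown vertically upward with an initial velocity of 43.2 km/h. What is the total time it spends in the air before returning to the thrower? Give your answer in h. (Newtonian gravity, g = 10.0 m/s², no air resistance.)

v₀ = 43.2 km/h × 0.2777777777777778 = 12.0 m/s
t_total = 2 × v₀ / g = 2 × 12.0 / 10.0 = 2.4 s
t_total = 2.4 s / 3600.0 = 0.0006667 h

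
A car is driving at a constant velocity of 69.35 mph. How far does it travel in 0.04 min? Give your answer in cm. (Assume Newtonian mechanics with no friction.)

v = 69.35 mph × 0.44704 = 31.0022 m/s
t = 0.04 min × 60.0 = 2.4 s
d = v × t = 31.0022 × 2.4 = 74.4053 m
d = 74.4053 m / 0.01 = 7441 cm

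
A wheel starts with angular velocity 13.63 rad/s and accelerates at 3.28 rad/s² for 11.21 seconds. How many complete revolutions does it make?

θ = ω₀t + ½αt² = 13.63×11.21 + ½×3.28×11.21² = 358.881424 rad
Total revolutions = θ/(2π) = 358.881424/(2π) = 57.12
Complete revolutions = ⌊57.12⌋ = 57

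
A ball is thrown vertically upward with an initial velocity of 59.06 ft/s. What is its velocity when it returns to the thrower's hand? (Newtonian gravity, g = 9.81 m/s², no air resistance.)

By conservation of energy (no air resistance), the ball returns to the throw height with the same speed as launch, but directed downward.
|v_ground| = v₀ = 59.06 ft/s
v_ground = 59.06 ft/s (downward)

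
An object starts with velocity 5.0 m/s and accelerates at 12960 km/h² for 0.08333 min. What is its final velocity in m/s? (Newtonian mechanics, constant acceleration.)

a = 12960 km/h² × 7.716049382716049e-05 = 1.0 m/s²
t = 0.08333 min × 60.0 = 4.9998 s
v = v₀ + a × t = 5.0 + 1.0 × 4.9998 = 10.0 m/s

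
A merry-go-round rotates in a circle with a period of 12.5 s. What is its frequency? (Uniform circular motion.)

f = 1/T = 1/12.5 = 0.08 Hz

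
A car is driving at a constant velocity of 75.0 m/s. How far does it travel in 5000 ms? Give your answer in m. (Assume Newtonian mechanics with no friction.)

t = 5000 ms × 0.001 = 5.0 s
d = v × t = 75.0 × 5.0 = 375.0 m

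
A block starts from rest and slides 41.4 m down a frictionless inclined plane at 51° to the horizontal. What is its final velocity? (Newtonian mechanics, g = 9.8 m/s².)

a = g sin(θ) = 9.8 × sin(51°) = 7.616 m/s²
v = √(2ad) = √(2 × 7.616 × 41.4) = 25.11 m/s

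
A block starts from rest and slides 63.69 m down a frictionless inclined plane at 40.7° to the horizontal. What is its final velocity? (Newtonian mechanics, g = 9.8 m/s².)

a = g sin(θ) = 9.8 × sin(40.7°) = 6.3906 m/s²
v = √(2ad) = √(2 × 6.3906 × 63.69) = 28.53 m/s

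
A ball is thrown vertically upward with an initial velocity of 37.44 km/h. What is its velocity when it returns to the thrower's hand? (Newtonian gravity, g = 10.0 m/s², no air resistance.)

By conservation of energy (no air resistance), the ball returns to the throw height with the same speed as launch, but directed downward.
|v_ground| = v₀ = 37.44 km/h
v_ground = 37.44 km/h (downward)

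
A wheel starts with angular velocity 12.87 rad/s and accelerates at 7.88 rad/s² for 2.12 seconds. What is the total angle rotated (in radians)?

θ = ω₀t + ½αt² = 12.87×2.12 + ½×7.88×2.12² = 44.99 rad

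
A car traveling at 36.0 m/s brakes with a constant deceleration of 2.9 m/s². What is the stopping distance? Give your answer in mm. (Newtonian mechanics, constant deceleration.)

d = v₀² / (2a) = 36.0² / (2 × 2.9) = 1296.0 / 5.8 = 223.448 m
d = 223.448 m / 0.001 = 223400 mm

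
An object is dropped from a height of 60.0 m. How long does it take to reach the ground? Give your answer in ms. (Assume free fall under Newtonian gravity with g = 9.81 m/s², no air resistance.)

t = √(2h/g) = √(2 × 60.0 / 9.81) = 3.49749 s
t = 3.49749 s / 0.001 = 3497 ms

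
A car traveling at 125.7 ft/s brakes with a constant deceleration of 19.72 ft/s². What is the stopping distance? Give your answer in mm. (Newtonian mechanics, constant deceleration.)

v₀ = 125.7 ft/s × 0.3048 = 38.3134 m/s
a = 19.72 ft/s² × 0.3048 = 6.01066 m/s²
d = v₀² / (2a) = 38.3134² / (2 × 6.01066) = 1467.92 / 12.0213 = 122.11 m
d = 122.11 m / 0.001 = 122100 mm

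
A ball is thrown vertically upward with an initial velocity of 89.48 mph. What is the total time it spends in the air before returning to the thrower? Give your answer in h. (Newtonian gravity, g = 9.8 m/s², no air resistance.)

v₀ = 89.48 mph × 0.44704 = 40.0011 m/s
t_total = 2 × v₀ / g = 2 × 40.0011 / 9.8 = 8.16349 s
t_total = 8.16349 s / 3600.0 = 0.002268 h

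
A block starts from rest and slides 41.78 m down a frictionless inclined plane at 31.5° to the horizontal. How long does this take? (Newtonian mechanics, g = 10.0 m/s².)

a = g sin(θ) = 10.0 × sin(31.5°) = 5.225 m/s²
t = √(2d/a) = √(2 × 41.78 / 5.225) = 4.0 s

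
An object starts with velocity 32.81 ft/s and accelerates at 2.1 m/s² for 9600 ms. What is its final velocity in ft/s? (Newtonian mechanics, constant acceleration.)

v₀ = 32.81 ft/s × 0.3048 = 10.0005 m/s
t = 9600 ms × 0.001 = 9.6 s
v = v₀ + a × t = 10.0005 + 2.1 × 9.6 = 30.1605 m/s
v = 30.1605 m/s / 0.3048 = 98.95 ft/s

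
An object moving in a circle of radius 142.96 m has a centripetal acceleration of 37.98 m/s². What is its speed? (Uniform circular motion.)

v = √(a_c × r) = √(37.98 × 142.96) = 73.69 m/s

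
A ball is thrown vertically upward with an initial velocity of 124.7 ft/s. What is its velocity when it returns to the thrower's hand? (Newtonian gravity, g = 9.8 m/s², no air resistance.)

By conservation of energy (no air resistance), the ball returns to the throw height with the same speed as launch, but directed downward.
|v_ground| = v₀ = 124.7 ft/s
v_ground = 124.7 ft/s (downward)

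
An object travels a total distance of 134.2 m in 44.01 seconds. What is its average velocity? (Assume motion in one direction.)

v_avg = Δd / Δt = 134.2 / 44.01 = 3.05 m/s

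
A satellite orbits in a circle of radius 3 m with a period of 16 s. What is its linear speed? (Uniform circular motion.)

v = 2πr/T = 2π×3/16 = 1.18 m/s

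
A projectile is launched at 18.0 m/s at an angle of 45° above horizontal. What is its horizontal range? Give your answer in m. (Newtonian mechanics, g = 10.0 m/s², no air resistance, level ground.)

R = v₀² × sin(2θ) / g = 18.0² × sin(2 × 45°) / 10.0 = 324.0 × 1.0 / 10.0 = 32.4 m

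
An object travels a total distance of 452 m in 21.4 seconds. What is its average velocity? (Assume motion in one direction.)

v_avg = Δd / Δt = 452 / 21.4 = 21.12 m/s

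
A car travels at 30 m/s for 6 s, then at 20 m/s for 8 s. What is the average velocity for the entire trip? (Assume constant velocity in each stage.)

d₁ = v₁t₁ = 30 × 6 = 180 m
d₂ = v₂t₂ = 20 × 8 = 160 m
d_total = 340 m, t_total = 14 s
v_avg = d_total/t_total = 340/14 = 24.29 m/s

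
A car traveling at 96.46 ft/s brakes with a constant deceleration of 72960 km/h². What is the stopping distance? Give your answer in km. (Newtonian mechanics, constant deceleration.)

v₀ = 96.46 ft/s × 0.3048 = 29.401 m/s
a = 72960 km/h² × 7.716049382716049e-05 = 5.62963 m/s²
d = v₀² / (2a) = 29.401² / (2 × 5.62963) = 864.419 / 11.2593 = 76.7738 m
d = 76.7738 m / 1000.0 = 0.07677 km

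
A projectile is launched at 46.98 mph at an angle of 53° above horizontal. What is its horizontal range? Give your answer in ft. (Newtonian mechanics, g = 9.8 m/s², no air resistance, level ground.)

v₀ = 46.98 mph × 0.44704 = 21.0019 m/s
R = v₀² × sin(2θ) / g = 21.0019² × sin(2 × 53°) / 9.8 = 441.08 × 0.961262 / 9.8 = 43.2646 m
R = 43.2646 m / 0.3048 = 141.9 ft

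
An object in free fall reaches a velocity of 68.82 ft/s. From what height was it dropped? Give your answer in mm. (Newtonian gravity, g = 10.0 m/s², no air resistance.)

v = 68.82 ft/s × 0.3048 = 20.9763 m/s
h = v² / (2g) = 20.9763² / (2 × 10.0) = 22.0003 m
h = 22.0003 m / 0.001 = 22000 mm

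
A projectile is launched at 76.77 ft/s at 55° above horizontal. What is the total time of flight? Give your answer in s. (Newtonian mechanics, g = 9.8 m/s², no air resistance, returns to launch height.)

v₀ = 76.77 ft/s × 0.3048 = 23.3995 m/s
T = 2 × v₀ × sin(θ) / g = 2 × 23.3995 × sin(55°) / 9.8 = 2 × 23.3995 × 0.819152 / 9.8 = 3.912 s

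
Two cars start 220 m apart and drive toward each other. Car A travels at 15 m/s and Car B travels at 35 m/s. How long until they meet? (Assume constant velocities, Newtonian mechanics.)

Combined speed: v_combined = 15 + 35 = 50 m/s
Time to meet: t = d/v_combined = 220/50 = 4.4 s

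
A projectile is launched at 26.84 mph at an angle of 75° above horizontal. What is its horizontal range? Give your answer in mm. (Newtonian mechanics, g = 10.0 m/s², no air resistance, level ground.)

v₀ = 26.84 mph × 0.44704 = 11.9986 m/s
R = v₀² × sin(2θ) / g = 11.9986² × sin(2 × 75°) / 10.0 = 143.966 × 0.5 / 10.0 = 7.1983 m
R = 7.1983 m / 0.001 = 7198 mm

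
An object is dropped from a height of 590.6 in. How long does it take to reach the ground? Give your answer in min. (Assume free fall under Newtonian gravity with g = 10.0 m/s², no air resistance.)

h = 590.6 in × 0.0254 = 15.0012 m
t = √(2h/g) = √(2 × 15.0012 / 10.0) = 1.73212 s
t = 1.73212 s / 60.0 = 0.02887 min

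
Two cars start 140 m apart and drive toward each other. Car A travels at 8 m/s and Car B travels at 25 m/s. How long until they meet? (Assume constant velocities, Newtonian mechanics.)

Combined speed: v_combined = 8 + 25 = 33 m/s
Time to meet: t = d/v_combined = 140/33 = 4.24 s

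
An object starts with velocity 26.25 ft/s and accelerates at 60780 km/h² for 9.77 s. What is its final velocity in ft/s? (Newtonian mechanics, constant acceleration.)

v₀ = 26.25 ft/s × 0.3048 = 8.001 m/s
a = 60780 km/h² × 7.716049382716049e-05 = 4.68981 m/s²
v = v₀ + a × t = 8.001 + 4.68981 × 9.77 = 53.8204 m/s
v = 53.8204 m/s / 0.3048 = 176.6 ft/s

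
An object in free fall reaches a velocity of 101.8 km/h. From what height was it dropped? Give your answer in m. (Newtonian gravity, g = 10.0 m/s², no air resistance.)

v = 101.8 km/h × 0.2777777777777778 = 28.2778 m/s
h = v² / (2g) = 28.2778² / (2 × 10.0) = 39.98 m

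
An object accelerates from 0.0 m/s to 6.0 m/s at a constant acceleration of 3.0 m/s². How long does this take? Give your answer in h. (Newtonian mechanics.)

t = (v - v₀) / a = (6.0 - 0.0) / 3.0 = 2.0 s
t = 2.0 s / 3600.0 = 0.0005556 h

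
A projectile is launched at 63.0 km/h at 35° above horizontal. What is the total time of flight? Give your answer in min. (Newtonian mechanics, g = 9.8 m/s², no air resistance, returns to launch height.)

v₀ = 63.0 km/h × 0.2777777777777778 = 17.5 m/s
T = 2 × v₀ × sin(θ) / g = 2 × 17.5 × sin(35°) / 9.8 = 2 × 17.5 × 0.573576 / 9.8 = 2.04849 s
T = 2.04849 s / 60.0 = 0.03414 min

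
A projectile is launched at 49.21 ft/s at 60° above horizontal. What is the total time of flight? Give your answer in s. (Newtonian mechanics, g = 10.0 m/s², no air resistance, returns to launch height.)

v₀ = 49.21 ft/s × 0.3048 = 14.9992 m/s
T = 2 × v₀ × sin(θ) / g = 2 × 14.9992 × sin(60°) / 10.0 = 2 × 14.9992 × 0.866025 / 10.0 = 2.598 s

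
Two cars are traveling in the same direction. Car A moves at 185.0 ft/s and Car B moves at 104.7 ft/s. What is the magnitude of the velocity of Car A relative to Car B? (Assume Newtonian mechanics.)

v_rel = |v_A - v_B| = |185.0 - 104.7| = 80.3 ft/s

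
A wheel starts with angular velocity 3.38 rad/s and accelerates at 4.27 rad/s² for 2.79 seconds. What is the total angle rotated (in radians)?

θ = ω₀t + ½αt² = 3.38×2.79 + ½×4.27×2.79² = 26.05 rad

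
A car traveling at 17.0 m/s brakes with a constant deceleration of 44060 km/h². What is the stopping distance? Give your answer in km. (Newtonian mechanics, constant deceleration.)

a = 44060 km/h² × 7.716049382716049e-05 = 3.39969 m/s²
d = v₀² / (2a) = 17.0² / (2 × 3.39969) = 289.0 / 6.79938 = 42.5039 m
d = 42.5039 m / 1000.0 = 0.0425 km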